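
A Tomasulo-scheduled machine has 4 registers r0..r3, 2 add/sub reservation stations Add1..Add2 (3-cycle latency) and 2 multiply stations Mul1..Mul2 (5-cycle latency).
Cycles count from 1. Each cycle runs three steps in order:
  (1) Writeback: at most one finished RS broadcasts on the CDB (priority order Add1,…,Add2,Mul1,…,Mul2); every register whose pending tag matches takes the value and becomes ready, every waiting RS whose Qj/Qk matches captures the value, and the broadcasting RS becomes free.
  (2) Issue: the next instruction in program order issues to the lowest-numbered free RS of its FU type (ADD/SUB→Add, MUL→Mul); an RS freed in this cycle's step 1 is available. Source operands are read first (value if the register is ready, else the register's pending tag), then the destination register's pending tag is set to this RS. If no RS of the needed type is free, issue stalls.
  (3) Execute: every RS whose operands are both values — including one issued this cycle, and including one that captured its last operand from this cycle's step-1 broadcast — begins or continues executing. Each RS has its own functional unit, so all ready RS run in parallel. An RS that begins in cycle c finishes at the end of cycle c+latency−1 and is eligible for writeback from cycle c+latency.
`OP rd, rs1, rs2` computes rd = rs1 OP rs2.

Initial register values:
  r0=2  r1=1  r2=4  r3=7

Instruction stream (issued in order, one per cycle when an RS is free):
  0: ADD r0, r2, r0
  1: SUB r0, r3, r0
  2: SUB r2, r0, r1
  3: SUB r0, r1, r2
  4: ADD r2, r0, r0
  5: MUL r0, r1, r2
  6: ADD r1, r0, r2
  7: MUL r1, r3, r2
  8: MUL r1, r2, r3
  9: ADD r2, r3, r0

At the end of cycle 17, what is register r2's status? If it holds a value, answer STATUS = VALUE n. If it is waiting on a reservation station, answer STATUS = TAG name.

  c1: issue ADD r0<-Add1  regs: r0:Add1,r1:1,r2:4,r3:7
  c2: issue SUB r0<-Add2  regs: r0:Add2,r1:1,r2:4,r3:7
  c3: stall  regs: r0:Add2,r1:1,r2:4,r3:7
  c4: CDB Add1=6; issue SUB r2<-Add1  regs: r0:Add2,r1:1,r2:Add1,r3:7
  c5: stall  regs: r0:Add2,r1:1,r2:Add1,r3:7
  c6: stall  regs: r0:Add2,r1:1,r2:Add1,r3:7
  c7: CDB Add2=1; issue SUB r0<-Add2  regs: r0:Add2,r1:1,r2:Add1,r3:7
  c8: stall  regs: r0:Add2,r1:1,r2:Add1,r3:7
  c9: stall  regs: r0:Add2,r1:1,r2:Add1,r3:7
  c10: CDB Add1=0; issue ADD r2<-Add1  regs: r0:Add2,r1:1,r2:Add1,r3:7
  c11: issue MUL r0<-Mul1  regs: r0:Mul1,r1:1,r2:Add1,r3:7
  c12: stall  regs: r0:Mul1,r1:1,r2:Add1,r3:7
  c13: CDB Add2=1; issue ADD r1<-Add2  regs: r0:Mul1,r1:Add2,r2:Add1,r3:7
  c14: issue MUL r1<-Mul2  regs: r0:Mul1,r1:Mul2,r2:Add1,r3:7
  c15: stall  regs: r0:Mul1,r1:Mul2,r2:Add1,r3:7
  c16: CDB Add1=2; stall  regs: r0:Mul1,r1:Mul2,r2:2,r3:7
  c17: stall  regs: r0:Mul1,r1:Mul2,r2:2,r3:7

STATUS = VALUE 2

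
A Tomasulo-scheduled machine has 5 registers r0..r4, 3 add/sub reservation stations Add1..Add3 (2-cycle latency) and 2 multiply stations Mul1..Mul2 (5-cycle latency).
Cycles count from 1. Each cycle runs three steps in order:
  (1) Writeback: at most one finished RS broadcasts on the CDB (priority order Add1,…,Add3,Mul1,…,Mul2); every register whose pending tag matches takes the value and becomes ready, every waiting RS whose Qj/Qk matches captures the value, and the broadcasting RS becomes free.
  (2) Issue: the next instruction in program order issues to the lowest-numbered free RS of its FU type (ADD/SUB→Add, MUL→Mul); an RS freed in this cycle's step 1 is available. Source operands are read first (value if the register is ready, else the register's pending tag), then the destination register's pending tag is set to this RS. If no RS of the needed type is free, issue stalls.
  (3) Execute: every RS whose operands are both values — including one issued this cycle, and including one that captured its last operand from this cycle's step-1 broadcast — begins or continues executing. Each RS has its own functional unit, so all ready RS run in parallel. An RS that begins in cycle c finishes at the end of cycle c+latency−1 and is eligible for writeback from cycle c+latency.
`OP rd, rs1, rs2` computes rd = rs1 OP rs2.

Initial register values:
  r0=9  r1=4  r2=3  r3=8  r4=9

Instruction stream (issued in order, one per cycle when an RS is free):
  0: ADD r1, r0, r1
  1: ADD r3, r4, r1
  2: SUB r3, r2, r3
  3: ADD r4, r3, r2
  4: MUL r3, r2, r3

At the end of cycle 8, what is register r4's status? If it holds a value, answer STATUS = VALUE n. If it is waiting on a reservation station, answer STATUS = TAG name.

  c1: issue ADD r1<-Add1  regs: r0:9,r1:Add1,r2:3,r3:8,r4:9
  c2: issue ADD r3<-Add2  regs: r0:9,r1:Add1,r2:3,r3:Add2,r4:9
  c3: CDB Add1=13; issue SUB r3<-Add1  regs: r0:9,r1:13,r2:3,r3:Add1,r4:9
  c4: issue ADD r4<-Add3  regs: r0:9,r1:13,r2:3,r3:Add1,r4:Add3
  c5: CDB Add2=22; issue MUL r3<-Mul1  regs: r0:9,r1:13,r2:3,r3:Mul1,r4:Add3
  c6: -  regs: r0:9,r1:13,r2:3,r3:Mul1,r4:Add3
  c7: CDB Add1=-19  regs: r0:9,r1:13,r2:3,r3:Mul1,r4:Add3
  c8: -  regs: r0:9,r1:13,r2:3,r3:Mul1,r4:Add3

STATUS = TAG Add3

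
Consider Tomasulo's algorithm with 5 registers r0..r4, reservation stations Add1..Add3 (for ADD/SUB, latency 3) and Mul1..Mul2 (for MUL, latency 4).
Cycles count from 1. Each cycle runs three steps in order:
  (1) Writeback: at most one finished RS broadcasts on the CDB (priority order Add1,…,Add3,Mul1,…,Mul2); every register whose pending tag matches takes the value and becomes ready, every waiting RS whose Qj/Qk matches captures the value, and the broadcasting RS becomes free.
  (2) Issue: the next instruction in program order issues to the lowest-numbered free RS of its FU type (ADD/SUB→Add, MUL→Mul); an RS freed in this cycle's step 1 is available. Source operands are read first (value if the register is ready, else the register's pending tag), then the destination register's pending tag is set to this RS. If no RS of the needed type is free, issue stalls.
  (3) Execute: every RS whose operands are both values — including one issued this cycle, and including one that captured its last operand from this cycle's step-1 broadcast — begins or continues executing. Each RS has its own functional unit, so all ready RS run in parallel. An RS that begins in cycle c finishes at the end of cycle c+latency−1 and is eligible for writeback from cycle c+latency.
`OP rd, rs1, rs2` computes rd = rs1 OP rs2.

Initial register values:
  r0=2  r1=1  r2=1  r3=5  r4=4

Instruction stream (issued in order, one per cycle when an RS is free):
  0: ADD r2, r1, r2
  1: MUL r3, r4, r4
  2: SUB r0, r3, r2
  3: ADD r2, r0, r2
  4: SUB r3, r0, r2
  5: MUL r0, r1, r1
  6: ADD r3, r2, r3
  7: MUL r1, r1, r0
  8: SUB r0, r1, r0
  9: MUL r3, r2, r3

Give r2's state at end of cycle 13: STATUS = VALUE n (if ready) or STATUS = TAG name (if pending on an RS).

  c1: issue ADD r2<-Add1  regs: r0:2,r1:1,r2:Add1,r3:5,r4:4
  c2: issue MUL r3<-Mul1  regs: r0:2,r1:1,r2:Add1,r3:Mul1,r4:4
  c3: issue SUB r0<-Add2  regs: r0:Add2,r1:1,r2:Add1,r3:Mul1,r4:4
  c4: CDB Add1=2; issue ADD r2<-Add1  regs: r0:Add2,r1:1,r2:Add1,r3:Mul1,r4:4
  c5: issue SUB r3<-Add3  regs: r0:Add2,r1:1,r2:Add1,r3:Add3,r4:4
  c6: CDB Mul1=16; issue MUL r0<-Mul1  regs: r0:Mul1,r1:1,r2:Add1,r3:Add3,r4:4
  c7: stall  regs: r0:Mul1,r1:1,r2:Add1,r3:Add3,r4:4
  c8: stall  regs: r0:Mul1,r1:1,r2:Add1,r3:Add3,r4:4
  c9: CDB Add2=14; issue ADD r3<-Add2  regs: r0:Mul1,r1:1,r2:Add1,r3:Add2,r4:4
  c10: CDB Mul1=1; issue MUL r1<-Mul1  regs: r0:1,r1:Mul1,r2:Add1,r3:Add2,r4:4
  c11: stall  regs: r0:1,r1:Mul1,r2:Add1,r3:Add2,r4:4
  c12: CDB Add1=16; issue SUB r0<-Add1  regs: r0:Add1,r1:Mul1,r2:16,r3:Add2,r4:4
  c13: issue MUL r3<-Mul2  regs: r0:Add1,r1:Mul1,r2:16,r3:Mul2,r4:4

STATUS = VALUE 16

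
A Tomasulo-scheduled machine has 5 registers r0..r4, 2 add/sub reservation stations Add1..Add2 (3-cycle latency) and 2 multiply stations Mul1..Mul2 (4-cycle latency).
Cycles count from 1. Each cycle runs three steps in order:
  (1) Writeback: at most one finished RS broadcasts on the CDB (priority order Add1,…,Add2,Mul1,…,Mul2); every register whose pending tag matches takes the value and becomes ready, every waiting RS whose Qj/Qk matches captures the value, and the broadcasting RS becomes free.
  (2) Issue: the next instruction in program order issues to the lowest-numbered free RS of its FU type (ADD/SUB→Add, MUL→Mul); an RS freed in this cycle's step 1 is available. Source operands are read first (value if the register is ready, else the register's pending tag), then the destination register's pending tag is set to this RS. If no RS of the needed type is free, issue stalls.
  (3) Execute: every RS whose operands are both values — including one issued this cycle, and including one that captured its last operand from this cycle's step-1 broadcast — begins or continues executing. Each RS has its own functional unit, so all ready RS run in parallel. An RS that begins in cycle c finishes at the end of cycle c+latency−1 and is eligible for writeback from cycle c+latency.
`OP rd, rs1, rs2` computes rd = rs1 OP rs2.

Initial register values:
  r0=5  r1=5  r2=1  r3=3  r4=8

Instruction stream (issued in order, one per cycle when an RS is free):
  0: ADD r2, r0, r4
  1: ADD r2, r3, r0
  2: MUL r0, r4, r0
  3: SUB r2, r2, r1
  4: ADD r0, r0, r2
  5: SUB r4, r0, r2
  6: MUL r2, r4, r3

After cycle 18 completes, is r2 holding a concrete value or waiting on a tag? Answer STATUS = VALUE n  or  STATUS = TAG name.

cycle 1: issue ADD r2<-Add1 // r0:5,r1:5,r2:Add1,r3:3,r4:8
cycle 2: issue ADD r2<-Add2 // r0:5,r1:5,r2:Add2,r3:3,r4:8
cycle 3: issue MUL r0<-Mul1 // r0:Mul1,r1:5,r2:Add2,r3:3,r4:8
cycle 4: CDB Add1=13; issue SUB r2<-Add1 // r0:Mul1,r1:5,r2:Add1,r3:3,r4:8
cycle 5: CDB Add2=8; issue ADD r0<-Add2 // r0:Add2,r1:5,r2:Add1,r3:3,r4:8
cycle 6: stall // r0:Add2,r1:5,r2:Add1,r3:3,r4:8
cycle 7: CDB Mul1=40; stall // r0:Add2,r1:5,r2:Add1,r3:3,r4:8
cycle 8: CDB Add1=3; issue SUB r4<-Add1 // r0:Add2,r1:5,r2:3,r3:3,r4:Add1
cycle 9: issue MUL r2<-Mul1 // r0:Add2,r1:5,r2:Mul1,r3:3,r4:Add1
cycle 10: - // r0:Add2,r1:5,r2:Mul1,r3:3,r4:Add1
cycle 11: CDB Add2=43 // r0:43,r1:5,r2:Mul1,r3:3,r4:Add1
cycle 12: - // r0:43,r1:5,r2:Mul1,r3:3,r4:Add1
cycle 13: - // r0:43,r1:5,r2:Mul1,r3:3,r4:Add1
cycle 14: CDB Add1=40 // r0:43,r1:5,r2:Mul1,r3:3,r4:40
cycle 15: - // r0:43,r1:5,r2:Mul1,r3:3,r4:40
cycle 16: - // r0:43,r1:5,r2:Mul1,r3:3,r4:40
cycle 17: - // r0:43,r1:5,r2:Mul1,r3:3,r4:40
cycle 18: CDB Mul1=120 // r0:43,r1:5,r2:120,r3:3,r4:40

STATUS = VALUE 120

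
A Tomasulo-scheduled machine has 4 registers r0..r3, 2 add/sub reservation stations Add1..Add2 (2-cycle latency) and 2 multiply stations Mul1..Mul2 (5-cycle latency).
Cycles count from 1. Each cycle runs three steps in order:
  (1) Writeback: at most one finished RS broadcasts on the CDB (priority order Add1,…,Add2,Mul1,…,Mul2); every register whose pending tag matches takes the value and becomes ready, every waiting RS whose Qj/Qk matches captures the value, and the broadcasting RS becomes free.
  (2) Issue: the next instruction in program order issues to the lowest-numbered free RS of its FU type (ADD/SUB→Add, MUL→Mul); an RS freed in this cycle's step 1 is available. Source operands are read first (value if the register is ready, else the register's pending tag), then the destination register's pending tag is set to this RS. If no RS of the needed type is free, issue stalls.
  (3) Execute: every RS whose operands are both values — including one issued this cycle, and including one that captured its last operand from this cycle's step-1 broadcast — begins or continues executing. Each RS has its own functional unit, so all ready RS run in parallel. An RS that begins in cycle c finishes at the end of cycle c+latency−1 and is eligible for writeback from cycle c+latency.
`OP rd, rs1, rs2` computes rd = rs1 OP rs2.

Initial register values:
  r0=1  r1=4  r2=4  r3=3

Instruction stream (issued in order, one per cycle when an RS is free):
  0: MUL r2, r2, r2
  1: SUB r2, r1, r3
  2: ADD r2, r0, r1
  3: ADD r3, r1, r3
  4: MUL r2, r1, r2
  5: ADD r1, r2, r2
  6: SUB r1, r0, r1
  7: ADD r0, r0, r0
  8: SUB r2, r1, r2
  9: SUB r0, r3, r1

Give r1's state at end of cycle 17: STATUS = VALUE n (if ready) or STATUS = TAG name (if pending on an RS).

cycle 1: issue MUL r2<-Mul1 // r0:1,r1:4,r2:Mul1,r3:3
cycle 2: issue SUB r2<-Add1 // r0:1,r1:4,r2:Add1,r3:3
cycle 3: issue ADD r2<-Add2 // r0:1,r1:4,r2:Add2,r3:3
cycle 4: CDB Add1=1; issue ADD r3<-Add1 // r0:1,r1:4,r2:Add2,r3:Add1
cycle 5: CDB Add2=5; issue MUL r2<-Mul2 // r0:1,r1:4,r2:Mul2,r3:Add1
cycle 6: CDB Add1=7; issue ADD r1<-Add1 // r0:1,r1:Add1,r2:Mul2,r3:7
cycle 7: CDB Mul1=16; issue SUB r1<-Add2 // r0:1,r1:Add2,r2:Mul2,r3:7
cycle 8: stall // r0:1,r1:Add2,r2:Mul2,r3:7
cycle 9: stall // r0:1,r1:Add2,r2:Mul2,r3:7
cycle 10: CDB Mul2=20; stall // r0:1,r1:Add2,r2:20,r3:7
cycle 11: stall // r0:1,r1:Add2,r2:20,r3:7
cycle 12: CDB Add1=40; issue ADD r0<-Add1 // r0:Add1,r1:Add2,r2:20,r3:7
cycle 13: stall // r0:Add1,r1:Add2,r2:20,r3:7
cycle 14: CDB Add1=2; issue SUB r2<-Add1 // r0:2,r1:Add2,r2:Add1,r3:7
cycle 15: CDB Add2=-39; issue SUB r0<-Add2 // r0:Add2,r1:-39,r2:Add1,r3:7
cycle 16: - // r0:Add2,r1:-39,r2:Add1,r3:7
cycle 17: CDB Add1=-59 // r0:Add2,r1:-39,r2:-59,r3:7

STATUS = VALUE -39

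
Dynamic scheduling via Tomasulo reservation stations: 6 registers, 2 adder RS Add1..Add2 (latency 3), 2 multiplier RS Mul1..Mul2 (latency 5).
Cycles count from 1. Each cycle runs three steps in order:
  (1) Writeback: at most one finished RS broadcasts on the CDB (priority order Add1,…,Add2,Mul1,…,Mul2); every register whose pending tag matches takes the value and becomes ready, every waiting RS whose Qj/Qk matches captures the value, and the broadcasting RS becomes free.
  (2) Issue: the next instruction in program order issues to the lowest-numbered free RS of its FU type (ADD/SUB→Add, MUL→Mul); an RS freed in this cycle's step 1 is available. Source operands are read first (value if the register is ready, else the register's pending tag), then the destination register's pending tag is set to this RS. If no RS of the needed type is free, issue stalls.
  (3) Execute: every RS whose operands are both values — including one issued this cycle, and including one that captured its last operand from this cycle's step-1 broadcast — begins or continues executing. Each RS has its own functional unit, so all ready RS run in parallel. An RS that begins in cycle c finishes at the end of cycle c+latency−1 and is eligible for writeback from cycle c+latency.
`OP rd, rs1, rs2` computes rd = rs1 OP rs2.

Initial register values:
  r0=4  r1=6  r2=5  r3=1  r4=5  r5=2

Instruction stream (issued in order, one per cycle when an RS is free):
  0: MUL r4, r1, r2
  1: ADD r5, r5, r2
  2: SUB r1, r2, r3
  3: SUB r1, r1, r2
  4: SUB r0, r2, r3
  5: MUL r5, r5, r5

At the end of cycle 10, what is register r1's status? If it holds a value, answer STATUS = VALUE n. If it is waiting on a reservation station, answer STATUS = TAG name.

cycle 1: issue MUL r4<-Mul1 // r0:4,r1:6,r2:5,r3:1,r4:Mul1,r5:2
cycle 2: issue ADD r5<-Add1 // r0:4,r1:6,r2:5,r3:1,r4:Mul1,r5:Add1
cycle 3: issue SUB r1<-Add2 // r0:4,r1:Add2,r2:5,r3:1,r4:Mul1,r5:Add1
cycle 4: stall // r0:4,r1:Add2,r2:5,r3:1,r4:Mul1,r5:Add1
cycle 5: CDB Add1=7; issue SUB r1<-Add1 // r0:4,r1:Add1,r2:5,r3:1,r4:Mul1,r5:7
cycle 6: CDB Add2=4; issue SUB r0<-Add2 // r0:Add2,r1:Add1,r2:5,r3:1,r4:Mul1,r5:7
cycle 7: CDB Mul1=30; issue MUL r5<-Mul1 // r0:Add2,r1:Add1,r2:5,r3:1,r4:30,r5:Mul1
cycle 8: - // r0:Add2,r1:Add1,r2:5,r3:1,r4:30,r5:Mul1
cycle 9: CDB Add1=-1 // r0:Add2,r1:-1,r2:5,r3:1,r4:30,r5:Mul1
cycle 10: CDB Add2=4 // r0:4,r1:-1,r2:5,r3:1,r4:30,r5:Mul1

STATUS = VALUE -1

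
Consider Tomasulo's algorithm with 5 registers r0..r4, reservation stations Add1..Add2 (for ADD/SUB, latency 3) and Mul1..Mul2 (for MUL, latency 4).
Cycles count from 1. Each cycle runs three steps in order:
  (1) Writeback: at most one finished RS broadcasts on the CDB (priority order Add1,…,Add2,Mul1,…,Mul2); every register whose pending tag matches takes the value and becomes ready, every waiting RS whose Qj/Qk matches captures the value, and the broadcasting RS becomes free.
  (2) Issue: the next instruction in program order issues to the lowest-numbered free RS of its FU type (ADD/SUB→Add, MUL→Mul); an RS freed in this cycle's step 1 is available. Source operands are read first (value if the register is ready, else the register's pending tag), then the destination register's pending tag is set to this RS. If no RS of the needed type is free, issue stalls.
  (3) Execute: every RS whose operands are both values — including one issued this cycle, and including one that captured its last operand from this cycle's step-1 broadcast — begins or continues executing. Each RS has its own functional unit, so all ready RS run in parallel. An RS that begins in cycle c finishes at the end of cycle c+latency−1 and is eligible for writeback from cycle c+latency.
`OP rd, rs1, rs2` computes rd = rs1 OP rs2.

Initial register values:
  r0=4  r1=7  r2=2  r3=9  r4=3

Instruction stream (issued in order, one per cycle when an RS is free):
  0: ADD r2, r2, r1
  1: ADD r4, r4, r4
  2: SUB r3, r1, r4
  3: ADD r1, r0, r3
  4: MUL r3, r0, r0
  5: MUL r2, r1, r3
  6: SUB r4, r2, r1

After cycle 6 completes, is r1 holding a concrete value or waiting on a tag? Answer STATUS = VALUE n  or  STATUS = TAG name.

  c1: issue ADD r2<-Add1  regs: r0:4,r1:7,r2:Add1,r3:9,r4:3
  c2: issue ADD r4<-Add2  regs: r0:4,r1:7,r2:Add1,r3:9,r4:Add2
  c3: stall  regs: r0:4,r1:7,r2:Add1,r3:9,r4:Add2
  c4: CDB Add1=9; issue SUB r3<-Add1  regs: r0:4,r1:7,r2:9,r3:Add1,r4:Add2
  c5: CDB Add2=6; issue ADD r1<-Add2  regs: r0:4,r1:Add2,r2:9,r3:Add1,r4:6
  c6: issue MUL r3<-Mul1  regs: r0:4,r1:Add2,r2:9,r3:Mul1,r4:6

STATUS = TAG Add2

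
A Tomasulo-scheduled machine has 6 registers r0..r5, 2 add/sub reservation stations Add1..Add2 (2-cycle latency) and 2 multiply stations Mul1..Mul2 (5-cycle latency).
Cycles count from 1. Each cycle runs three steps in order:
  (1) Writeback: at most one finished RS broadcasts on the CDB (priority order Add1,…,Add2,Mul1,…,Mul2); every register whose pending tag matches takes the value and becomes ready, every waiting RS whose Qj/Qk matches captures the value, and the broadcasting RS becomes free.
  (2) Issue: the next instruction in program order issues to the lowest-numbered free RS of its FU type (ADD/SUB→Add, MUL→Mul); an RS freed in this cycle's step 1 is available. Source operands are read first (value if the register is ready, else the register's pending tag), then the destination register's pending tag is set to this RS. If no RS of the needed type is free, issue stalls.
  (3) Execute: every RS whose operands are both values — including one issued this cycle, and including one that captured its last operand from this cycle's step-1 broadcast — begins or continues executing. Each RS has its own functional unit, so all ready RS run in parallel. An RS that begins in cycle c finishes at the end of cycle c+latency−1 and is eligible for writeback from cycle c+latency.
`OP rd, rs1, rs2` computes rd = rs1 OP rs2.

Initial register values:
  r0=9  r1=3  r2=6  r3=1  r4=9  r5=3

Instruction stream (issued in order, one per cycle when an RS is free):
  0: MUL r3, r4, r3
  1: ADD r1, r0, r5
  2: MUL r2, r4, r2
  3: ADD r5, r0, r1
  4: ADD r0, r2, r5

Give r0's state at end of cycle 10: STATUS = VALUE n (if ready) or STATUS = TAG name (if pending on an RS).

STATUS = VALUE 75

  c1: issue MUL r3<-Mul1  regs: r0:9,r1:3,r2:6,r3:Mul1,r4:9,r5:3
  c2: issue ADD r1<-Add1  regs: r0:9,r1:Add1,r2:6,r3:Mul1,r4:9,r5:3
  c3: issue MUL r2<-Mul2  regs: r0:9,r1:Add1,r2:Mul2,r3:Mul1,r4:9,r5:3
  c4: CDB Add1=12; issue ADD r5<-Add1  regs: r0:9,r1:12,r2:Mul2,r3:Mul1,r4:9,r5:Add1
  c5: issue ADD r0<-Add2  regs: r0:Add2,r1:12,r2:Mul2,r3:Mul1,r4:9,r5:Add1
  c6: CDB Add1=21  regs: r0:Add2,r1:12,r2:Mul2,r3:Mul1,r4:9,r5:21
  c7: CDB Mul1=9  regs: r0:Add2,r1:12,r2:Mul2,r3:9,r4:9,r5:21
  c8: CDB Mul2=54  regs: r0:Add2,r1:12,r2:54,r3:9,r4:9,r5:21
  c9: -  regs: r0:Add2,r1:12,r2:54,r3:9,r4:9,r5:21
  c10: CDB Add2=75  regs: r0:75,r1:12,r2:54,r3:9,r4:9,r5:21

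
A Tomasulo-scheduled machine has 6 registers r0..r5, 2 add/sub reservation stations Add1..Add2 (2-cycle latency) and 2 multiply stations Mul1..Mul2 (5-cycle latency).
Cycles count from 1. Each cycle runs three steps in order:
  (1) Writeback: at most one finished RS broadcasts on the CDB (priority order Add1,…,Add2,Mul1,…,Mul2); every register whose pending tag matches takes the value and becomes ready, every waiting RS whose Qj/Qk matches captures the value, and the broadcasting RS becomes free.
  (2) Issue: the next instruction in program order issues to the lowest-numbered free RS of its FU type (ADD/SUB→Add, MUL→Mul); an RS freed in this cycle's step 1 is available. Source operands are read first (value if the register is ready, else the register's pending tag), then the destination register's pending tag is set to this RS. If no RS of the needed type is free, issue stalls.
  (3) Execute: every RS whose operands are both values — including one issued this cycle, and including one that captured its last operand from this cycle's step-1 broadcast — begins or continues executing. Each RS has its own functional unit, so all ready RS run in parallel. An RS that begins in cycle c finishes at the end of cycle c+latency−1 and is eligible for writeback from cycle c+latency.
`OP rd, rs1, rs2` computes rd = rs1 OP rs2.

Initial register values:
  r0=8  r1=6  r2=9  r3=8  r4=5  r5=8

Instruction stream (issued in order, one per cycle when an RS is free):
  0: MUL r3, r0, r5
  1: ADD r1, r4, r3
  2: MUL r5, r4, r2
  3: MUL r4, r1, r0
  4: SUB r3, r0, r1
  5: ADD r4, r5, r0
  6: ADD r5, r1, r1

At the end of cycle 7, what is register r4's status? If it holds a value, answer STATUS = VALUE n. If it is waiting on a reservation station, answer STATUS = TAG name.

  c1: issue MUL r3<-Mul1  regs: r0:8,r1:6,r2:9,r3:Mul1,r4:5,r5:8
  c2: issue ADD r1<-Add1  regs: r0:8,r1:Add1,r2:9,r3:Mul1,r4:5,r5:8
  c3: issue MUL r5<-Mul2  regs: r0:8,r1:Add1,r2:9,r3:Mul1,r4:5,r5:Mul2
  c4: stall  regs: r0:8,r1:Add1,r2:9,r3:Mul1,r4:5,r5:Mul2
  c5: stall  regs: r0:8,r1:Add1,r2:9,r3:Mul1,r4:5,r5:Mul2
  c6: CDB Mul1=64; issue MUL r4<-Mul1  regs: r0:8,r1:Add1,r2:9,r3:64,r4:Mul1,r5:Mul2
  c7: issue SUB r3<-Add2  regs: r0:8,r1:Add1,r2:9,r3:Add2,r4:Mul1,r5:Mul2

STATUS = TAG Mul1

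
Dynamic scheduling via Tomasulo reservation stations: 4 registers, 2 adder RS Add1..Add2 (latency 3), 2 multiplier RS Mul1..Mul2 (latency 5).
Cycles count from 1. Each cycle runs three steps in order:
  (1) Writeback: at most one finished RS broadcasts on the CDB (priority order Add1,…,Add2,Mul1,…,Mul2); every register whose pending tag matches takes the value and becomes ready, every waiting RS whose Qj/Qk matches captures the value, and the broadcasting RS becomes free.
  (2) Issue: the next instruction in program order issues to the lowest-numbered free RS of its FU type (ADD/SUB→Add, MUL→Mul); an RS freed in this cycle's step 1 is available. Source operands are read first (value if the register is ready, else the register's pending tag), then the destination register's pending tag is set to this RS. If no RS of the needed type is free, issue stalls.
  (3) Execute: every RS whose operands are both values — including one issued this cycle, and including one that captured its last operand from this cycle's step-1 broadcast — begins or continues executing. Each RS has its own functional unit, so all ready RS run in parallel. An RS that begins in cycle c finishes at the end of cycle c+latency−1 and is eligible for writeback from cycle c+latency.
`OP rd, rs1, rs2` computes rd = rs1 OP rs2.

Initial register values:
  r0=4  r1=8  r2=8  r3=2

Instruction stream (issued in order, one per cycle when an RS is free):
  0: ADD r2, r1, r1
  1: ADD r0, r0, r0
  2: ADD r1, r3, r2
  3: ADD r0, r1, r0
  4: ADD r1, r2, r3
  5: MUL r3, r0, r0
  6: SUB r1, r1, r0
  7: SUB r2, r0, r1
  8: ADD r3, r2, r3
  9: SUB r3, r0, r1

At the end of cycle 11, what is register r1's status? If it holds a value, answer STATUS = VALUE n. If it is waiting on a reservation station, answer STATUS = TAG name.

STATUS = TAG Add1

  c1: issue ADD r2<-Add1  regs: r0:4,r1:8,r2:Add1,r3:2
  c2: issue ADD r0<-Add2  regs: r0:Add2,r1:8,r2:Add1,r3:2
  c3: stall  regs: r0:Add2,r1:8,r2:Add1,r3:2
  c4: CDB Add1=16; issue ADD r1<-Add1  regs: r0:Add2,r1:Add1,r2:16,r3:2
  c5: CDB Add2=8; issue ADD r0<-Add2  regs: r0:Add2,r1:Add1,r2:16,r3:2
  c6: stall  regs: r0:Add2,r1:Add1,r2:16,r3:2
  c7: CDB Add1=18; issue ADD r1<-Add1  regs: r0:Add2,r1:Add1,r2:16,r3:2
  c8: issue MUL r3<-Mul1  regs: r0:Add2,r1:Add1,r2:16,r3:Mul1
  c9: stall  regs: r0:Add2,r1:Add1,r2:16,r3:Mul1
  c10: CDB Add1=18; issue SUB r1<-Add1  regs: r0:Add2,r1:Add1,r2:16,r3:Mul1
  c11: CDB Add2=26; issue SUB r2<-Add2  regs: r0:26,r1:Add1,r2:Add2,r3:Mul1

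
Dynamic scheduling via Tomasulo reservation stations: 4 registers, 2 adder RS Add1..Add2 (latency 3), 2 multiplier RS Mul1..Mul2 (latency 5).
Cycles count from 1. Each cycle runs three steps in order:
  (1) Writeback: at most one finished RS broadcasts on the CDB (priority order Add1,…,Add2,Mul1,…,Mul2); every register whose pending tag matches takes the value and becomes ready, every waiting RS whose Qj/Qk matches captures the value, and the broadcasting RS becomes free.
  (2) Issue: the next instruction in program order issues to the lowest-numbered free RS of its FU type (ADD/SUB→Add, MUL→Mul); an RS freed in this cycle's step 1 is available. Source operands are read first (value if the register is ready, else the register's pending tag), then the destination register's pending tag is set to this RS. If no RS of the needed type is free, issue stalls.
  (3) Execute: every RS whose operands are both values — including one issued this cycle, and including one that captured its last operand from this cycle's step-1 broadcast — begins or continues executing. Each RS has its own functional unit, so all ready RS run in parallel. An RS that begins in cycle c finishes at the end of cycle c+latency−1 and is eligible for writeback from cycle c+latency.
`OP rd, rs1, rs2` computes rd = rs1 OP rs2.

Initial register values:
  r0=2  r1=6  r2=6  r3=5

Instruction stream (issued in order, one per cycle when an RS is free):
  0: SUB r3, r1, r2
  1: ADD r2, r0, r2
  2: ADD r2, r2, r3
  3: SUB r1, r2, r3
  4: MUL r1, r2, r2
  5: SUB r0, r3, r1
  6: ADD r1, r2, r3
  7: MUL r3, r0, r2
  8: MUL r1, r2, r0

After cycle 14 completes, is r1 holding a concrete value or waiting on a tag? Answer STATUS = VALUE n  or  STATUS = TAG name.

STATUS = TAG Mul1

  c1: issue SUB r3<-Add1  regs: r0:2,r1:6,r2:6,r3:Add1
  c2: issue ADD r2<-Add2  regs: r0:2,r1:6,r2:Add2,r3:Add1
  c3: stall  regs: r0:2,r1:6,r2:Add2,r3:Add1
  c4: CDB Add1=0; issue ADD r2<-Add1  regs: r0:2,r1:6,r2:Add1,r3:0
  c5: CDB Add2=8; issue SUB r1<-Add2  regs: r0:2,r1:Add2,r2:Add1,r3:0
  c6: issue MUL r1<-Mul1  regs: r0:2,r1:Mul1,r2:Add1,r3:0
  c7: stall  regs: r0:2,r1:Mul1,r2:Add1,r3:0
  c8: CDB Add1=8; issue SUB r0<-Add1  regs: r0:Add1,r1:Mul1,r2:8,r3:0
  c9: stall  regs: r0:Add1,r1:Mul1,r2:8,r3:0
  c10: stall  regs: r0:Add1,r1:Mul1,r2:8,r3:0
  c11: CDB Add2=8; issue ADD r1<-Add2  regs: r0:Add1,r1:Add2,r2:8,r3:0
  c12: issue MUL r3<-Mul2  regs: r0:Add1,r1:Add2,r2:8,r3:Mul2
  c13: CDB Mul1=64; issue MUL r1<-Mul1  regs: r0:Add1,r1:Mul1,r2:8,r3:Mul2
  c14: CDB Add2=8  regs: r0:Add1,r1:Mul1,r2:8,r3:Mul2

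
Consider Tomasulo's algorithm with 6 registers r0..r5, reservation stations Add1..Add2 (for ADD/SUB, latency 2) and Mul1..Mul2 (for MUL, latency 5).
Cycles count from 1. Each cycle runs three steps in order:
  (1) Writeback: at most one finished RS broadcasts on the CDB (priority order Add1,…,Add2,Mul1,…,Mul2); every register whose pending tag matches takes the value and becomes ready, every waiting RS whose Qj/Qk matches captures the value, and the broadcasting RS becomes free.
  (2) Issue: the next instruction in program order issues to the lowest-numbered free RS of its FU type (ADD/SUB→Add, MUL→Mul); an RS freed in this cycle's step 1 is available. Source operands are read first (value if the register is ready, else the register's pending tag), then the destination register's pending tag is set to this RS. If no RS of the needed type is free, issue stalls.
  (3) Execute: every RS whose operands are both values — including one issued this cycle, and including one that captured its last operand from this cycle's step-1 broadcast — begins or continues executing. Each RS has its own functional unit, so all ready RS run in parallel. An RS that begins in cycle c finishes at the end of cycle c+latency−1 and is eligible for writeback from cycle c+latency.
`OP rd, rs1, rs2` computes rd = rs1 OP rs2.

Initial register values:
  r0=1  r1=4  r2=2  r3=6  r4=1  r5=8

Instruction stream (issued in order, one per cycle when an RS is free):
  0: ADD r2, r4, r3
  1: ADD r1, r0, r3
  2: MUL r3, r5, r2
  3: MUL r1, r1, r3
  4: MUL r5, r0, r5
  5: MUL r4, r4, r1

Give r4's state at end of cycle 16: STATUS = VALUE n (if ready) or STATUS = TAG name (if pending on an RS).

  c1: issue ADD r2<-Add1  regs: r0:1,r1:4,r2:Add1,r3:6,r4:1,r5:8
  c2: issue ADD r1<-Add2  regs: r0:1,r1:Add2,r2:Add1,r3:6,r4:1,r5:8
  c3: CDB Add1=7; issue MUL r3<-Mul1  regs: r0:1,r1:Add2,r2:7,r3:Mul1,r4:1,r5:8
  c4: CDB Add2=7; issue MUL r1<-Mul2  regs: r0:1,r1:Mul2,r2:7,r3:Mul1,r4:1,r5:8
  c5: stall  regs: r0:1,r1:Mul2,r2:7,r3:Mul1,r4:1,r5:8
  c6: stall  regs: r0:1,r1:Mul2,r2:7,r3:Mul1,r4:1,r5:8
  c7: stall  regs: r0:1,r1:Mul2,r2:7,r3:Mul1,r4:1,r5:8
  c8: CDB Mul1=56; issue MUL r5<-Mul1  regs: r0:1,r1:Mul2,r2:7,r3:56,r4:1,r5:Mul1
  c9: stall  regs: r0:1,r1:Mul2,r2:7,r3:56,r4:1,r5:Mul1
  c10: stall  regs: r0:1,r1:Mul2,r2:7,r3:56,r4:1,r5:Mul1
  c11: stall  regs: r0:1,r1:Mul2,r2:7,r3:56,r4:1,r5:Mul1
  c12: stall  regs: r0:1,r1:Mul2,r2:7,r3:56,r4:1,r5:Mul1
  c13: CDB Mul1=8; issue MUL r4<-Mul1  regs: r0:1,r1:Mul2,r2:7,r3:56,r4:Mul1,r5:8
  c14: CDB Mul2=392  regs: r0:1,r1:392,r2:7,r3:56,r4:Mul1,r5:8
  c15: -  regs: r0:1,r1:392,r2:7,r3:56,r4:Mul1,r5:8
  c16: -  regs: r0:1,r1:392,r2:7,r3:56,r4:Mul1,r5:8

STATUS = TAG Mul1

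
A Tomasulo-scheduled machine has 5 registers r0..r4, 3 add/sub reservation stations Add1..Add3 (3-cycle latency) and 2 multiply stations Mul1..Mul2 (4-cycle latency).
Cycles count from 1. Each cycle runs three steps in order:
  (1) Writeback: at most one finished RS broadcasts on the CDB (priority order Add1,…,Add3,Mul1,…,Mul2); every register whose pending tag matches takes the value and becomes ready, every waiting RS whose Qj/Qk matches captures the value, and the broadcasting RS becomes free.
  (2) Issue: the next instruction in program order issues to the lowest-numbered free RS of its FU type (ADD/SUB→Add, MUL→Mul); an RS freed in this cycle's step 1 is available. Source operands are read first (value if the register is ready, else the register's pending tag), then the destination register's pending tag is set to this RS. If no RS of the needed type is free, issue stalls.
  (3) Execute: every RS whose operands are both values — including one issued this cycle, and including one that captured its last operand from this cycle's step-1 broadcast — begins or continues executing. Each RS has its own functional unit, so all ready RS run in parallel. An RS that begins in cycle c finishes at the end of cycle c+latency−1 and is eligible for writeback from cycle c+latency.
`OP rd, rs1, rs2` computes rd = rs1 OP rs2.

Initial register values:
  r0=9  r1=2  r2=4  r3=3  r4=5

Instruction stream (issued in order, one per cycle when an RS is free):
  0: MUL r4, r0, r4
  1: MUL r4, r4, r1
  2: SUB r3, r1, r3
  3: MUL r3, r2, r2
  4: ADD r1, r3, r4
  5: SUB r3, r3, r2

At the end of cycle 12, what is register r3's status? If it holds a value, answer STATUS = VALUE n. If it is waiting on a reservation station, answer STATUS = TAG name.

  c1: issue MUL r4<-Mul1  regs: r0:9,r1:2,r2:4,r3:3,r4:Mul1
  c2: issue MUL r4<-Mul2  regs: r0:9,r1:2,r2:4,r3:3,r4:Mul2
  c3: issue SUB r3<-Add1  regs: r0:9,r1:2,r2:4,r3:Add1,r4:Mul2
  c4: stall  regs: r0:9,r1:2,r2:4,r3:Add1,r4:Mul2
  c5: CDB Mul1=45; issue MUL r3<-Mul1  regs: r0:9,r1:2,r2:4,r3:Mul1,r4:Mul2
  c6: CDB Add1=-1; issue ADD r1<-Add1  regs: r0:9,r1:Add1,r2:4,r3:Mul1,r4:Mul2
  c7: issue SUB r3<-Add2  regs: r0:9,r1:Add1,r2:4,r3:Add2,r4:Mul2
  c8: -  regs: r0:9,r1:Add1,r2:4,r3:Add2,r4:Mul2
  c9: CDB Mul1=16  regs: r0:9,r1:Add1,r2:4,r3:Add2,r4:Mul2
  c10: CDB Mul2=90  regs: r0:9,r1:Add1,r2:4,r3:Add2,r4:90
  c11: -  regs: r0:9,r1:Add1,r2:4,r3:Add2,r4:90
  c12: CDB Add2=12  regs: r0:9,r1:Add1,r2:4,r3:12,r4:90

STATUS = VALUE 12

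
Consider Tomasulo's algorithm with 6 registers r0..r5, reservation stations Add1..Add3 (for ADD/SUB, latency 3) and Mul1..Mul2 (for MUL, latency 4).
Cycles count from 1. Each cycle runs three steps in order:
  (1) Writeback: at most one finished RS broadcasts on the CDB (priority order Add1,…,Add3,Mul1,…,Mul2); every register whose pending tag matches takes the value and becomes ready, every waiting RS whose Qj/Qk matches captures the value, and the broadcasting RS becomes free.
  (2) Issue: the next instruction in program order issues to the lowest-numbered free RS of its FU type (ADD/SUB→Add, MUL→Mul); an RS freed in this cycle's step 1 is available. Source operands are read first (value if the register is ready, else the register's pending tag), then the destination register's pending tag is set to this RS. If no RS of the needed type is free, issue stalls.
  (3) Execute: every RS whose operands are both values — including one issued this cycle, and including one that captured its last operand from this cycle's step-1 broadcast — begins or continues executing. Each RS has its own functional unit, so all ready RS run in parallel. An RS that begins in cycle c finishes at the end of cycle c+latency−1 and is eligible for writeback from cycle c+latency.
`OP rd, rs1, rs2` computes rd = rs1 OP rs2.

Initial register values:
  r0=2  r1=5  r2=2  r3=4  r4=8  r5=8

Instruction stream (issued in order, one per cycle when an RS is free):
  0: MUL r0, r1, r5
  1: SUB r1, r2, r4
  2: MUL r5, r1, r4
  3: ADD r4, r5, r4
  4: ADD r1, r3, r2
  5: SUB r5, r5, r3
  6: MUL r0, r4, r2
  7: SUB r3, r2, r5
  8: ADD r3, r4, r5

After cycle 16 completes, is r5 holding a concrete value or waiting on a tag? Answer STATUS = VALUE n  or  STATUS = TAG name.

  c1: issue MUL r0<-Mul1  regs: r0:Mul1,r1:5,r2:2,r3:4,r4:8,r5:8
  c2: issue SUB r1<-Add1  regs: r0:Mul1,r1:Add1,r2:2,r3:4,r4:8,r5:8
  c3: issue MUL r5<-Mul2  regs: r0:Mul1,r1:Add1,r2:2,r3:4,r4:8,r5:Mul2
  c4: issue ADD r4<-Add2  regs: r0:Mul1,r1:Add1,r2:2,r3:4,r4:Add2,r5:Mul2
  c5: CDB Add1=-6; issue ADD r1<-Add1  regs: r0:Mul1,r1:Add1,r2:2,r3:4,r4:Add2,r5:Mul2
  c6: CDB Mul1=40; issue SUB r5<-Add3  regs: r0:40,r1:Add1,r2:2,r3:4,r4:Add2,r5:Add3
  c7: issue MUL r0<-Mul1  regs: r0:Mul1,r1:Add1,r2:2,r3:4,r4:Add2,r5:Add3
  c8: CDB Add1=6; issue SUB r3<-Add1  regs: r0:Mul1,r1:6,r2:2,r3:Add1,r4:Add2,r5:Add3
  c9: CDB Mul2=-48; stall  regs: r0:Mul1,r1:6,r2:2,r3:Add1,r4:Add2,r5:Add3
  c10: stall  regs: r0:Mul1,r1:6,r2:2,r3:Add1,r4:Add2,r5:Add3
  c11: stall  regs: r0:Mul1,r1:6,r2:2,r3:Add1,r4:Add2,r5:Add3
  c12: CDB Add2=-40; issue ADD r3<-Add2  regs: r0:Mul1,r1:6,r2:2,r3:Add2,r4:-40,r5:Add3
  c13: CDB Add3=-52  regs: r0:Mul1,r1:6,r2:2,r3:Add2,r4:-40,r5:-52
  c14: -  regs: r0:Mul1,r1:6,r2:2,r3:Add2,r4:-40,r5:-52
  c15: -  regs: r0:Mul1,r1:6,r2:2,r3:Add2,r4:-40,r5:-52
  c16: CDB Add1=54  regs: r0:Mul1,r1:6,r2:2,r3:Add2,r4:-40,r5:-52

STATUS = VALUE -52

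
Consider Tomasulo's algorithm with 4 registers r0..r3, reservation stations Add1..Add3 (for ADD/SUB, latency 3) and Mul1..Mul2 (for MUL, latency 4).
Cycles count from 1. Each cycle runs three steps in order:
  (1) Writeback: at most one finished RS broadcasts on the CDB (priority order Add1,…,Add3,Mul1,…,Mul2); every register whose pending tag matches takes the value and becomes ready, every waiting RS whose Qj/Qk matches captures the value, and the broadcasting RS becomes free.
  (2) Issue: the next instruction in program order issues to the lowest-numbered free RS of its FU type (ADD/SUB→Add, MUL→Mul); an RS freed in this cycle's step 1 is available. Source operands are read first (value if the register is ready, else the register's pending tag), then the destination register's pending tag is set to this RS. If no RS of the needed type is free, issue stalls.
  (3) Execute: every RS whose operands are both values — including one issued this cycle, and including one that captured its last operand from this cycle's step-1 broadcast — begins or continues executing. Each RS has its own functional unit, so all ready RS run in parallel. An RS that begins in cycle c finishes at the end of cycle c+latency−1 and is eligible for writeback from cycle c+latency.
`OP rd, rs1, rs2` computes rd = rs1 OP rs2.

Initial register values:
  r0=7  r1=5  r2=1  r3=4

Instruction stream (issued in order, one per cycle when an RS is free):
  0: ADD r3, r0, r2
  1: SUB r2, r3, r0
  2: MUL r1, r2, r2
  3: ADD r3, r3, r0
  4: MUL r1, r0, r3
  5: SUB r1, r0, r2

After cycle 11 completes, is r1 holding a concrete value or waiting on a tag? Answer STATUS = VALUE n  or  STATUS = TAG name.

STATUS = VALUE 6

c1: issue ADD r3<-Add1 | r0:7,r1:5,r2:1,r3:Add1
c2: issue SUB r2<-Add2 | r0:7,r1:5,r2:Add2,r3:Add1
c3: issue MUL r1<-Mul1 | r0:7,r1:Mul1,r2:Add2,r3:Add1
c4: CDB Add1=8; issue ADD r3<-Add1 | r0:7,r1:Mul1,r2:Add2,r3:Add1
c5: issue MUL r1<-Mul2 | r0:7,r1:Mul2,r2:Add2,r3:Add1
c6: issue SUB r1<-Add3 | r0:7,r1:Add3,r2:Add2,r3:Add1
c7: CDB Add1=15 | r0:7,r1:Add3,r2:Add2,r3:15
c8: CDB Add2=1 | r0:7,r1:Add3,r2:1,r3:15
c9: - | r0:7,r1:Add3,r2:1,r3:15
c10: - | r0:7,r1:Add3,r2:1,r3:15
c11: CDB Add3=6 | r0:7,r1:6,r2:1,r3:15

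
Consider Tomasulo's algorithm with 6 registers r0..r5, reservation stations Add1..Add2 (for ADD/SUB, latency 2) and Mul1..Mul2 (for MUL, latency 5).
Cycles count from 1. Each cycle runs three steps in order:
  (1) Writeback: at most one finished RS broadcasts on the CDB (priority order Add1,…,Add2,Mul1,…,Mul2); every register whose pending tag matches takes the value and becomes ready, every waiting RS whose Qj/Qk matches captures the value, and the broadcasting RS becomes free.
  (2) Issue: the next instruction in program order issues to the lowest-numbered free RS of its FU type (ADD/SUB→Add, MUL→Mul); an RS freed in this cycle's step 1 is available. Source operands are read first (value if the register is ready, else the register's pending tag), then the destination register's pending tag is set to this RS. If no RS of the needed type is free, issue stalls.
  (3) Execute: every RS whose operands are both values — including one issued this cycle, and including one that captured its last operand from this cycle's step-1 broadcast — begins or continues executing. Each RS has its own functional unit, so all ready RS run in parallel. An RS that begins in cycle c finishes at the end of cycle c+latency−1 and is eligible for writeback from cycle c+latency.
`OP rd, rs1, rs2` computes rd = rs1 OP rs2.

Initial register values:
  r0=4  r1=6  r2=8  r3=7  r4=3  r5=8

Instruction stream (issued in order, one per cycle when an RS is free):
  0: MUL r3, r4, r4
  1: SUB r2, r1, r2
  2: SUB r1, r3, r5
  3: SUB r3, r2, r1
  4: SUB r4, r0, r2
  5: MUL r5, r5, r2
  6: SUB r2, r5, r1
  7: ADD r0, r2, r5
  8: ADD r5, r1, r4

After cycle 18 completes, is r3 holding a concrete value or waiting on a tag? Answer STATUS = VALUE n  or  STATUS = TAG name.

STATUS = VALUE -3

c1: issue MUL r3<-Mul1 | r0:4,r1:6,r2:8,r3:Mul1,r4:3,r5:8
c2: issue SUB r2<-Add1 | r0:4,r1:6,r2:Add1,r3:Mul1,r4:3,r5:8
c3: issue SUB r1<-Add2 | r0:4,r1:Add2,r2:Add1,r3:Mul1,r4:3,r5:8
c4: CDB Add1=-2; issue SUB r3<-Add1 | r0:4,r1:Add2,r2:-2,r3:Add1,r4:3,r5:8
c5: stall | r0:4,r1:Add2,r2:-2,r3:Add1,r4:3,r5:8
c6: CDB Mul1=9; stall | r0:4,r1:Add2,r2:-2,r3:Add1,r4:3,r5:8
c7: stall | r0:4,r1:Add2,r2:-2,r3:Add1,r4:3,r5:8
c8: CDB Add2=1; issue SUB r4<-Add2 | r0:4,r1:1,r2:-2,r3:Add1,r4:Add2,r5:8
c9: issue MUL r5<-Mul1 | r0:4,r1:1,r2:-2,r3:Add1,r4:Add2,r5:Mul1
c10: CDB Add1=-3; issue SUB r2<-Add1 | r0:4,r1:1,r2:Add1,r3:-3,r4:Add2,r5:Mul1
c11: CDB Add2=6; issue ADD r0<-Add2 | r0:Add2,r1:1,r2:Add1,r3:-3,r4:6,r5:Mul1
c12: stall | r0:Add2,r1:1,r2:Add1,r3:-3,r4:6,r5:Mul1
c13: stall | r0:Add2,r1:1,r2:Add1,r3:-3,r4:6,r5:Mul1
c14: CDB Mul1=-16; stall | r0:Add2,r1:1,r2:Add1,r3:-3,r4:6,r5:-16
c15: stall | r0:Add2,r1:1,r2:Add1,r3:-3,r4:6,r5:-16
c16: CDB Add1=-17; issue ADD r5<-Add1 | r0:Add2,r1:1,r2:-17,r3:-3,r4:6,r5:Add1
c17: - | r0:Add2,r1:1,r2:-17,r3:-3,r4:6,r5:Add1
c18: CDB Add1=7 | r0:Add2,r1:1,r2:-17,r3:-3,r4:6,r5:7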